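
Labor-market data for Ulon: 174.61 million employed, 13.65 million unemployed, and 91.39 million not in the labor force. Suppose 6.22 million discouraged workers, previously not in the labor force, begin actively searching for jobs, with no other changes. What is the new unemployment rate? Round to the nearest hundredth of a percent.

New unemployment rate ≈ 10.22%.

Initially, labor force = 174.61 + 13.65 = 188.26 million, so u = 13.65/188.26 = 7.25%.
After the change, unemployed and labor force both rise by 6.22 → E = 174.61, U = 19.87, labor force = 194.48 million.
New unemployment rate = 19.87 / 194.48 = 10.22%.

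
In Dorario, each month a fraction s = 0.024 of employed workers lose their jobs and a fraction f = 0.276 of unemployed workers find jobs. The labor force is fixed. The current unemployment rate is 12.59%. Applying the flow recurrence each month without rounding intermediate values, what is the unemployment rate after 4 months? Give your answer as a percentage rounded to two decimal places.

Unemployment rate after four months ≈ 9.10%.

With a fixed labor force, u_{t+1} = u_t + s·(1−u_t) − f·u_t = u_t·(1−s−f) + s.
Here 1−s−f = 0.700 and s = 0.024.
u_1 = 0.125900 × 0.700 + 0.024 = 0.112130.
u_2 = 0.112130 × 0.700 + 0.024 = 0.102491.
u_3 = 0.102491 × 0.700 + 0.024 = 0.095744.
u_4 = 0.095744 × 0.700 + 0.024 = 0.091021.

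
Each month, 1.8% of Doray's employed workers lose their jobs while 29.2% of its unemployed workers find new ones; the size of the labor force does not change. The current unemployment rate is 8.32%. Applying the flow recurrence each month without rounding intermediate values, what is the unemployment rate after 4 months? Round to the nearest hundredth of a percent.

With a fixed labor force, u_{t+1} = u_t + s·(1−u_t) − f·u_t = u_t·(1−s−f) + s.
Here 1−s−f = 0.690 and s = 0.018.
u_1 = 0.083200 × 0.690 + 0.018 = 0.075408.
u_2 = 0.075408 × 0.690 + 0.018 = 0.070032.
u_3 = 0.070032 × 0.690 + 0.018 = 0.066322.
u_4 = 0.066322 × 0.690 + 0.018 = 0.063762.

Unemployment rate after four months ≈ 6.38%.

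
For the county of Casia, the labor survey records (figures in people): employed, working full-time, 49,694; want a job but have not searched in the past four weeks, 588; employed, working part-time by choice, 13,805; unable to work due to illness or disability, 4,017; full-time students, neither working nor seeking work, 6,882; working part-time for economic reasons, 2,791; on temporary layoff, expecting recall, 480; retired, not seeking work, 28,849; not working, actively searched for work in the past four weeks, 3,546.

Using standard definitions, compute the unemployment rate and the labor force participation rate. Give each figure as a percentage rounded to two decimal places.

Unemployment rate ≈ 5.73%; labor force participation rate ≈ 63.55%.

Employed = 49,694 + 13,805 + 2,791 = 66,290 (anyone who worked, including part-time for economic reasons, counts as employed).
Unemployed = 480 + 3,546 = 4,026 (jobless and actively searching, or on temporary layoff).
Labor force = 66,290 + 4,026 = 70,316.
Not in labor force = 588 + 4,017 + 6,882 + 28,849 = 40,336 (those not working and not actively searching are outside the labor force — including those who want a job but have given up searching).
Civilian working-age population = 70,316 + 40,336 = 110,652.
Unemployment rate = 4,026 / 70,316 = 5.73%.
Labor force participation rate = 70,316 / 110,652 = 63.55%.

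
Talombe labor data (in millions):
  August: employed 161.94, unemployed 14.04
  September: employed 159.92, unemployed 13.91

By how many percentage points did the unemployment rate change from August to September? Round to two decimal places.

August: labor force = 161.94 + 14.04 = 175.98; u = 14.04/175.98 = 7.98%.
September: labor force = 159.92 + 13.91 = 173.83; u = 13.91/173.83 = 8.00%.
Change = 8.00% − 7.98% = +0.02 pp.

The unemployment rate changed by +0.02 percentage points.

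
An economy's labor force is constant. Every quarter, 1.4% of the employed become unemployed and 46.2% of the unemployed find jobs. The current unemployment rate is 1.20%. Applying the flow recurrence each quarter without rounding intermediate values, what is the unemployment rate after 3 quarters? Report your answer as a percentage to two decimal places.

Unemployment rate after three quarters ≈ 2.69%.

With a fixed labor force, u_{t+1} = u_t + s·(1−u_t) − f·u_t = u_t·(1−s−f) + s.
Here 1−s−f = 0.524 and s = 0.014.
u_1 = 0.012000 × 0.524 + 0.014 = 0.020288.
u_2 = 0.020288 × 0.524 + 0.014 = 0.024631.
u_3 = 0.024631 × 0.524 + 0.014 = 0.026907.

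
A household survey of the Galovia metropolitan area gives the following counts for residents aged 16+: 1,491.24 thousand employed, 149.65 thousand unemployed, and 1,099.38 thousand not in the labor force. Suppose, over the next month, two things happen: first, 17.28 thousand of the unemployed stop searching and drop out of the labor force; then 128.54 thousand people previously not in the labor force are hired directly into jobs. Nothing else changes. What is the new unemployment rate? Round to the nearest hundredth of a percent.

Initially, labor force = 1,491.24 + 149.65 = 1,640.89 thousand, so u = 149.65/1,640.89 = 9.12%.
After the first change, unemployed and labor force both fall by 17.28 → E = 1,491.24, U = 132.37, labor force = 1,623.61 thousand.
After the second change, employed and labor force both rise by 128.54; unemployed unchanged → E = 1,619.78, U = 132.37, labor force = 1,752.15 thousand.
New unemployment rate = 132.37 / 1,752.15 = 7.55%.

New unemployment rate ≈ 7.55%.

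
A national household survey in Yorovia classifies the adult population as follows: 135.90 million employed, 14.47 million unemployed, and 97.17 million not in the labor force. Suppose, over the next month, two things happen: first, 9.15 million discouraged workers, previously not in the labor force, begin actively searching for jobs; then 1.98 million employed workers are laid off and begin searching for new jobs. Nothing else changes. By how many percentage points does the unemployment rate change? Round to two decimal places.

The unemployment rate changes by +6.43 percentage points.

Initially, labor force = 135.90 + 14.47 = 150.37 million, so u = 14.47/150.37 = 9.62%.
After the first change, unemployed and labor force both rise by 9.15 → E = 135.90, U = 23.62, labor force = 159.52 million.
After the second change, employed falls and unemployed rises by 1.98; labor force unchanged → E = 133.92, U = 25.60, labor force = 159.52 million.
New unemployment rate = 25.60 / 159.52 = 16.05%.
Change = 16.05% − 9.62% = +6.43 percentage points.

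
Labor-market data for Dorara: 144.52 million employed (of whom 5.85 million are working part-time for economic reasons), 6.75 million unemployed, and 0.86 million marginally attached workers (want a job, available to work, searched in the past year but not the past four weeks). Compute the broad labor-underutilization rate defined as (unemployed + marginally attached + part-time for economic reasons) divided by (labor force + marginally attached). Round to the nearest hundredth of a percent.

Broad underutilization rate ≈ 8.85%.

Labor force = 144.52 + 6.75 = 151.27 million.
Numerator = 6.75 + 0.86 + 5.85 = 13.46 million.
Denominator = 151.27 + 0.86 = 152.13 million.
Broad rate = 13.46 / 152.13 = 8.85%.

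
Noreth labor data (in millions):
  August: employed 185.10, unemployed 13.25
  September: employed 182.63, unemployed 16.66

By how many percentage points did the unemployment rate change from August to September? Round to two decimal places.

August: labor force = 185.10 + 13.25 = 198.35; u = 13.25/198.35 = 6.68%.
September: labor force = 182.63 + 16.66 = 199.29; u = 16.66/199.29 = 8.36%.
Change = 8.36% − 6.68% = +1.68 pp.

The unemployment rate changed by +1.68 percentage points.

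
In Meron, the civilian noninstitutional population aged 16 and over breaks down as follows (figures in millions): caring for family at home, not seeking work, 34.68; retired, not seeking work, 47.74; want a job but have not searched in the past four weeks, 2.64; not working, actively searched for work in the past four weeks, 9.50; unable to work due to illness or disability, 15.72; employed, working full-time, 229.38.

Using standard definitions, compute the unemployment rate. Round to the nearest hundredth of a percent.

Unemployment rate ≈ 3.98%.

Employed = 229.38 million.
Unemployed = 9.50 million.
Labor force = 229.38 + 9.50 = 238.88 million.
Unemployment rate = 9.50 / 238.88 = 3.98%.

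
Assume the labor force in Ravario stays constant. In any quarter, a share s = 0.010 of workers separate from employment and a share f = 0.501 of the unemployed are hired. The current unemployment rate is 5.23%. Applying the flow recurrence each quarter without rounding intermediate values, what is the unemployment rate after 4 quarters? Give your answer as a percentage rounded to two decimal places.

Unemployment rate after four quarters ≈ 2.14%.

With a fixed labor force, u_{t+1} = u_t + s·(1−u_t) − f·u_t = u_t·(1−s−f) + s.
Here 1−s−f = 0.489 and s = 0.010.
u_1 = 0.052300 × 0.489 + 0.010 = 0.035575.
u_2 = 0.035575 × 0.489 + 0.010 = 0.027396.
u_3 = 0.027396 × 0.489 + 0.010 = 0.023397.
u_4 = 0.023397 × 0.489 + 0.010 = 0.021441.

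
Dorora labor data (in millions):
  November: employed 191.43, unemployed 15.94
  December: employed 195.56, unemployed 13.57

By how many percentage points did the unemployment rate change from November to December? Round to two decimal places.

The unemployment rate changed by −1.20 percentage points.

November: labor force = 191.43 + 15.94 = 207.37; u = 15.94/207.37 = 7.69%.
December: labor force = 195.56 + 13.57 = 209.13; u = 13.57/209.13 = 6.49%.
Change = 6.49% − 7.69% = −1.20 pp.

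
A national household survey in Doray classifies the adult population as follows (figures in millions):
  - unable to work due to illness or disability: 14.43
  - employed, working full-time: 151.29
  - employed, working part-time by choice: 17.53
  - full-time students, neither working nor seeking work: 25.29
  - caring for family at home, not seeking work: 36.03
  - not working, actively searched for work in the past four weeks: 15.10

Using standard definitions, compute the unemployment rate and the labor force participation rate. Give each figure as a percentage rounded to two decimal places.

Employed = 151.29 + 17.53 = 168.82 million.
Unemployed = 15.10 million.
Labor force = 168.82 + 15.10 = 183.92 million.
Not in labor force = 14.43 + 25.29 + 36.03 = 75.75 million (those not working and not actively searching are outside the labor force).
Civilian working-age population = 183.92 + 75.75 = 259.67 million.
Unemployment rate = 15.10 / 183.92 = 8.21%.
Labor force participation rate = 183.92 / 259.67 = 70.83%.

Unemployment rate ≈ 8.21%; labor force participation rate ≈ 70.83%.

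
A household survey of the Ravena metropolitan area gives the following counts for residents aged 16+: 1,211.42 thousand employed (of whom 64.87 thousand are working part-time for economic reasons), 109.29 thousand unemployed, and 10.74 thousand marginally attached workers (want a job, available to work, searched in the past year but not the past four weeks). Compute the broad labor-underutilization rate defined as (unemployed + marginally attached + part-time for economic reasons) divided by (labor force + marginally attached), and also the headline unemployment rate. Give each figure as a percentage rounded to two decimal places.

Labor force = 1,211.42 + 109.29 = 1,320.71 thousand.
Numerator = 109.29 + 10.74 + 64.87 = 184.90 thousand.
Denominator = 1,320.71 + 10.74 = 1,331.45 thousand.
Broad rate = 184.90 / 1,331.45 = 13.89%.
Headline unemployment rate = 109.29 / 1,320.71 = 8.28%.

Broad underutilization rate ≈ 13.89%; headline unemployment rate ≈ 8.28%.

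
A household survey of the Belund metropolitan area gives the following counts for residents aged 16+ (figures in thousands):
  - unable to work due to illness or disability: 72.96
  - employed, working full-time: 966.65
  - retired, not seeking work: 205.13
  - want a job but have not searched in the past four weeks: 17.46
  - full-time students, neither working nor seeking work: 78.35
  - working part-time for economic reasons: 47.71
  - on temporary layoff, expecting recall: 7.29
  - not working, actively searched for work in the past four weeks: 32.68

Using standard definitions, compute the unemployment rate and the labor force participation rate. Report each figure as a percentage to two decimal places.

Employed = 966.65 + 47.71 = 1,014.36 thousand (anyone who worked, including part-time for economic reasons, counts as employed).
Unemployed = 7.29 + 32.68 = 39.97 thousand (jobless and actively searching, or on temporary layoff).
Labor force = 1,014.36 + 39.97 = 1,054.33 thousand.
Not in labor force = 72.96 + 205.13 + 17.46 + 78.35 = 373.90 thousand (those not working and not actively searching are outside the labor force — including those who want a job but have given up searching).
Civilian working-age population = 1,054.33 + 373.90 = 1,428.23 thousand.
Unemployment rate = 39.97 / 1,054.33 = 3.79%.
Labor force participation rate = 1,054.33 / 1,428.23 = 73.82%.

Unemployment rate ≈ 3.79%; labor force participation rate ≈ 73.82%.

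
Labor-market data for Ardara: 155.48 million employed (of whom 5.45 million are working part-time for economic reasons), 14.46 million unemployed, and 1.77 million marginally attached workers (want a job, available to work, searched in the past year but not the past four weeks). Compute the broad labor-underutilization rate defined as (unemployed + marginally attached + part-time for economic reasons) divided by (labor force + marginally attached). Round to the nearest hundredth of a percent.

Labor force = 155.48 + 14.46 = 169.94 million.
Numerator = 14.46 + 1.77 + 5.45 = 21.68 million.
Denominator = 169.94 + 1.77 = 171.71 million.
Broad rate = 21.68 / 171.71 = 12.63%.

Broad underutilization rate ≈ 12.63%.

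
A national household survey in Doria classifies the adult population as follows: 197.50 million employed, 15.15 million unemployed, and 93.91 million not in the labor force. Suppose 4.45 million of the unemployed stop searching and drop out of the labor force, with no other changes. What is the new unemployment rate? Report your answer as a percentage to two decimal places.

Initially, labor force = 197.50 + 15.15 = 212.65 million, so u = 15.15/212.65 = 7.12%.
After the change, unemployed and labor force both fall by 4.45 → E = 197.50, U = 10.70, labor force = 208.20 million.
New unemployment rate = 10.70 / 208.20 = 5.14%.

New unemployment rate ≈ 5.14%.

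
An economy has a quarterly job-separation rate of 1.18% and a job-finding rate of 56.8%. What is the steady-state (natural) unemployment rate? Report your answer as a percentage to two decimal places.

At steady state the flows balance: s·E = f·U, so U/(E+U) = s/(s+f).
u* = 1.18 / (1.18 + 56.8) = 1.18 / 57.98 = 2.04%.

Steady-state unemployment rate ≈ 2.04%.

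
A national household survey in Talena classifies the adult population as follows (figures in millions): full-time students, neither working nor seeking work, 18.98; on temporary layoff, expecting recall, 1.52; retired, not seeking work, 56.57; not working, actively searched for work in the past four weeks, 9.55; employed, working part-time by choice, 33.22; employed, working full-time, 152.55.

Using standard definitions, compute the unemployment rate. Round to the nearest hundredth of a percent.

Unemployment rate ≈ 5.62%.

Employed = 33.22 + 152.55 = 185.77 million.
Unemployed = 1.52 + 9.55 = 11.07 million (jobless and actively searching, or on temporary layoff).
Labor force = 185.77 + 11.07 = 196.84 million.
Unemployment rate = 11.07 / 196.84 = 5.62%.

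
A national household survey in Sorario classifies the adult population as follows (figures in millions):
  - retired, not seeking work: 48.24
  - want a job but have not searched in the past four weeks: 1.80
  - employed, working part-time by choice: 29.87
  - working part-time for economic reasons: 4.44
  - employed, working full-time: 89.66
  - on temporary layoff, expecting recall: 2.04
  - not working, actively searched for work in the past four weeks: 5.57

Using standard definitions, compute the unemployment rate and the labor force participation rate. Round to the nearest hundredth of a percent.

Unemployment rate ≈ 5.78%; labor force participation rate ≈ 72.45%.

Employed = 29.87 + 4.44 + 89.66 = 123.97 million (anyone who worked, including part-time for economic reasons, counts as employed).
Unemployed = 2.04 + 5.57 = 7.61 million (jobless and actively searching, or on temporary layoff).
Labor force = 123.97 + 7.61 = 131.58 million.
Not in labor force = 48.24 + 1.80 = 50.04 million (those not working and not actively searching are outside the labor force — including those who want a job but have given up searching).
Civilian working-age population = 131.58 + 50.04 = 181.62 million.
Unemployment rate = 7.61 / 131.58 = 5.78%.
Labor force participation rate = 131.58 / 181.62 = 72.45%.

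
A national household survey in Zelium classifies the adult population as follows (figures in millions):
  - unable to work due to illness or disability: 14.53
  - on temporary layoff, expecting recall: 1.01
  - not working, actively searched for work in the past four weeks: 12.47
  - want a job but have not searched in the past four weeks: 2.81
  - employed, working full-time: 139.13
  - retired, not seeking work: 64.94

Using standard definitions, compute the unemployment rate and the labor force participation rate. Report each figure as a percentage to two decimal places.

Employed = 139.13 million.
Unemployed = 1.01 + 12.47 = 13.48 million (jobless and actively searching, or on temporary layoff).
Labor force = 139.13 + 13.48 = 152.61 million.
Not in labor force = 14.53 + 2.81 + 64.94 = 82.28 million (those not working and not actively searching are outside the labor force — including those who want a job but have given up searching).
Civilian working-age population = 152.61 + 82.28 = 234.89 million.
Unemployment rate = 13.48 / 152.61 = 8.83%.
Labor force participation rate = 152.61 / 234.89 = 64.97%.

Unemployment rate ≈ 8.83%; labor force participation rate ≈ 64.97%.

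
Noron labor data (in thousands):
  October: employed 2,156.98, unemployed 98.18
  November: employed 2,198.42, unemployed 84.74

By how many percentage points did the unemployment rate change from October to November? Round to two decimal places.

The unemployment rate changed by −0.64 percentage points.

October: labor force = 2,156.98 + 98.18 = 2,255.16; u = 98.18/2,255.16 = 4.35%.
November: labor force = 2,198.42 + 84.74 = 2,283.16; u = 84.74/2,283.16 = 3.71%.
Change = 3.71% − 4.35% = −0.64 pp.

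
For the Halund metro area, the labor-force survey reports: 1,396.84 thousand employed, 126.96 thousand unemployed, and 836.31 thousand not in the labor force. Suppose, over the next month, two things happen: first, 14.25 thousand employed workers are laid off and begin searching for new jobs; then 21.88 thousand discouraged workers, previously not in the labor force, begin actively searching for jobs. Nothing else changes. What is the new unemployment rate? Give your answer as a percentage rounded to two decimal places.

Initially, labor force = 1,396.84 + 126.96 = 1,523.80 thousand, so u = 126.96/1,523.80 = 8.33%.
After the first change, employed falls and unemployed rises by 14.25; labor force unchanged → E = 1,382.59, U = 141.21, labor force = 1,523.80 thousand.
After the second change, unemployed and labor force both rise by 21.88 → E = 1,382.59, U = 163.09, labor force = 1,545.68 thousand.
New unemployment rate = 163.09 / 1,545.68 = 10.55%.

New unemployment rate ≈ 10.55%.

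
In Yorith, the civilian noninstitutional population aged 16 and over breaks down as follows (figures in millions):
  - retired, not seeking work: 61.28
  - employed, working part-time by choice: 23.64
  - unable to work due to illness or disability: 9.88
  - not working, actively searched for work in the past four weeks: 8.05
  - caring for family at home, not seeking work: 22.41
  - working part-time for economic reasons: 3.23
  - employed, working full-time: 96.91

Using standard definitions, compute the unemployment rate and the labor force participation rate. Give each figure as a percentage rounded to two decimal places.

Employed = 23.64 + 3.23 + 96.91 = 123.78 million (anyone who worked, including part-time for economic reasons, counts as employed).
Unemployed = 8.05 million.
Labor force = 123.78 + 8.05 = 131.83 million.
Not in labor force = 61.28 + 9.88 + 22.41 = 93.57 million (those not working and not actively searching are outside the labor force).
Civilian working-age population = 131.83 + 93.57 = 225.40 million.
Unemployment rate = 8.05 / 131.83 = 6.11%.
Labor force participation rate = 131.83 / 225.40 = 58.49%.

Unemployment rate ≈ 6.11%; labor force participation rate ≈ 58.49%.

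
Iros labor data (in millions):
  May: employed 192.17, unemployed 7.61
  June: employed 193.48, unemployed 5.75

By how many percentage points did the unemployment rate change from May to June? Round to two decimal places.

The unemployment rate changed by −0.92 percentage points.

May: labor force = 192.17 + 7.61 = 199.78; u = 7.61/199.78 = 3.81%.
June: labor force = 193.48 + 5.75 = 199.23; u = 5.75/199.23 = 2.89%.
Change = 2.89% − 3.81% = −0.92 pp.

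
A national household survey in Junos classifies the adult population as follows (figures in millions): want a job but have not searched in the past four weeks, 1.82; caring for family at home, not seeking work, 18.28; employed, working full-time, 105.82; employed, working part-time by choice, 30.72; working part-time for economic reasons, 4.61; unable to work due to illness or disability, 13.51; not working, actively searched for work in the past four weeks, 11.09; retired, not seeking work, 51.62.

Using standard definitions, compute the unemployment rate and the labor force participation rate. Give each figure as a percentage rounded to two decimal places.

Employed = 105.82 + 30.72 + 4.61 = 141.15 million (anyone who worked, including part-time for economic reasons, counts as employed).
Unemployed = 11.09 million.
Labor force = 141.15 + 11.09 = 152.24 million.
Not in labor force = 1.82 + 18.28 + 13.51 + 51.62 = 85.23 million (those not working and not actively searching are outside the labor force — including those who want a job but have given up searching).
Civilian working-age population = 152.24 + 85.23 = 237.47 million.
Unemployment rate = 11.09 / 152.24 = 7.28%.
Labor force participation rate = 152.24 / 237.47 = 64.11%.

Unemployment rate ≈ 7.28%; labor force participation rate ≈ 64.11%.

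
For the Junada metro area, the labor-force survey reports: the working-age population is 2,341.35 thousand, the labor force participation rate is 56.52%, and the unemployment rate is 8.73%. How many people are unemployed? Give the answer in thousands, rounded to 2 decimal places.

Labor force = 0.5652 × 2,341.35 = 1,323.33 thousand.
Unemployed = 0.0873 × 1,323.33 ≈ 115.53 thousand.

About 115.53 thousand are unemployed.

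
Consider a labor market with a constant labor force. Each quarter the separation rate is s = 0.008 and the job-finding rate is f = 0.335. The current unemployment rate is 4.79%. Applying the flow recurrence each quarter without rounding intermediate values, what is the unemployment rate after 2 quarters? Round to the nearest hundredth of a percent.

With a fixed labor force, u_{t+1} = u_t + s·(1−u_t) − f·u_t = u_t·(1−s−f) + s.
Here 1−s−f = 0.657 and s = 0.008.
u_1 = 0.047900 × 0.657 + 0.008 = 0.039470.
u_2 = 0.039470 × 0.657 + 0.008 = 0.033932.

Unemployment rate after two quarters ≈ 3.39%.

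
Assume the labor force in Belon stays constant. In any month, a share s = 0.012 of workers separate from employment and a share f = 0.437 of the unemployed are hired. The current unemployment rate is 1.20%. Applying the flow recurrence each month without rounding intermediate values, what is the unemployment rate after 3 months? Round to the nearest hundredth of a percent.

With a fixed labor force, u_{t+1} = u_t + s·(1−u_t) − f·u_t = u_t·(1−s−f) + s.
Here 1−s−f = 0.551 and s = 0.012.
u_1 = 0.012000 × 0.551 + 0.012 = 0.018612.
u_2 = 0.018612 × 0.551 + 0.012 = 0.022255.
u_3 = 0.022255 × 0.551 + 0.012 = 0.024263.

Unemployment rate after three months ≈ 2.43%.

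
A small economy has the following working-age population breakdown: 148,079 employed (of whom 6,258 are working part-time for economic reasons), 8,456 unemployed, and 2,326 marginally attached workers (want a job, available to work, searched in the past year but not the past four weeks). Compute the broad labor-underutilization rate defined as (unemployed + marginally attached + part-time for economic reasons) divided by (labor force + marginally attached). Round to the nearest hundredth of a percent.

Labor force = 148,079 + 8,456 = 156,535.
Numerator = 8,456 + 2,326 + 6,258 = 17,040.
Denominator = 156,535 + 2,326 = 158,861.
Broad rate = 17,040 / 158,861 = 10.73%.

Broad underutilization rate ≈ 10.73%.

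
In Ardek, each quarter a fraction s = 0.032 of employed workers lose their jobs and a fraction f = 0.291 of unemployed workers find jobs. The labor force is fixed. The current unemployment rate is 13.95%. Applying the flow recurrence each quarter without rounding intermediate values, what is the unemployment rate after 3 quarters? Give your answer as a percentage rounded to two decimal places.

Unemployment rate after three quarters ≈ 11.16%.

With a fixed labor force, u_{t+1} = u_t + s·(1−u_t) − f·u_t = u_t·(1−s−f) + s.
Here 1−s−f = 0.677 and s = 0.032.
u_1 = 0.139500 × 0.677 + 0.032 = 0.126442.
u_2 = 0.126442 × 0.677 + 0.032 = 0.117601.
u_3 = 0.117601 × 0.677 + 0.032 = 0.111616.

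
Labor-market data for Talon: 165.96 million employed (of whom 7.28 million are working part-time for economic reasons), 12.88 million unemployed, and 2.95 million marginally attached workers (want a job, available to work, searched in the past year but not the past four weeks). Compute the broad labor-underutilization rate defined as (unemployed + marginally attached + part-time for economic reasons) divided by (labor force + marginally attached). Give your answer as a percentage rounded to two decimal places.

Broad underutilization rate ≈ 12.71%.

Labor force = 165.96 + 12.88 = 178.84 million.
Numerator = 12.88 + 2.95 + 7.28 = 23.11 million.
Denominator = 178.84 + 2.95 = 181.79 million.
Broad rate = 23.11 / 181.79 = 12.71%.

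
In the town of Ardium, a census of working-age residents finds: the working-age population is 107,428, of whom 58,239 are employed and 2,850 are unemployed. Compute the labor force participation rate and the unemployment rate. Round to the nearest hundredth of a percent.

Labor force = employed + unemployed = 58,239 + 2,850 = 61,089.
Unemployment rate = 2,850 / 61,089 = 4.67%.
Labor force participation rate = 61,089 / 107,428 = 56.87%.

Labor force participation rate ≈ 56.87%; unemployment rate ≈ 4.67%.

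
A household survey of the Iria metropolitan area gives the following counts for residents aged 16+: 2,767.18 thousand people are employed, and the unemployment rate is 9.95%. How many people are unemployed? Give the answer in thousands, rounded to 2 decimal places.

About 305.76 thousand are unemployed.

Let U be the number unemployed. The labor force is E + U, and U/(E+U) = 0.0995.
So U = 0.0995 × 2,767.18 / (1 − 0.0995) = 275.3344 / 0.9005 ≈ 305.76 thousand.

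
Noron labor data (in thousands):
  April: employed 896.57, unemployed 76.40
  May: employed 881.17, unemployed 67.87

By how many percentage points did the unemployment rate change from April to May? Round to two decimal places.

The unemployment rate changed by −0.70 percentage points.

April: labor force = 896.57 + 76.40 = 972.97; u = 76.40/972.97 = 7.85%.
May: labor force = 881.17 + 67.87 = 949.04; u = 67.87/949.04 = 7.15%.
Change = 7.15% − 7.85% = −0.70 pp.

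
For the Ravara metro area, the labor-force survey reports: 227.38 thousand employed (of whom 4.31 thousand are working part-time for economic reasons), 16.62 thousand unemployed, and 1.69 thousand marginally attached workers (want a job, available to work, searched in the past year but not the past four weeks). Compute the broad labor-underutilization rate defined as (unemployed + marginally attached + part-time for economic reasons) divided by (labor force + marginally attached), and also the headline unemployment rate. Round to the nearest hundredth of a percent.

Broad underutilization rate ≈ 9.21%; headline unemployment rate ≈ 6.81%.

Labor force = 227.38 + 16.62 = 244.00 thousand.
Numerator = 16.62 + 1.69 + 4.31 = 22.62 thousand.
Denominator = 244.00 + 1.69 = 245.69 thousand.
Broad rate = 22.62 / 245.69 = 9.21%.
Headline unemployment rate = 16.62 / 244.00 = 6.81%.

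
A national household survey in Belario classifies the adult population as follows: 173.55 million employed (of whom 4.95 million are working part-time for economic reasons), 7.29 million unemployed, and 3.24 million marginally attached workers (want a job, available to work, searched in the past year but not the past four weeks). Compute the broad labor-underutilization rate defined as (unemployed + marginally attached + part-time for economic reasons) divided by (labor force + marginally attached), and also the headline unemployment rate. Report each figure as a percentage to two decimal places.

Broad underutilization rate ≈ 8.41%; headline unemployment rate ≈ 4.03%.

Labor force = 173.55 + 7.29 = 180.84 million.
Numerator = 7.29 + 3.24 + 4.95 = 15.48 million.
Denominator = 180.84 + 3.24 = 184.08 million.
Broad rate = 15.48 / 184.08 = 8.41%.
Headline unemployment rate = 7.29 / 180.84 = 4.03%.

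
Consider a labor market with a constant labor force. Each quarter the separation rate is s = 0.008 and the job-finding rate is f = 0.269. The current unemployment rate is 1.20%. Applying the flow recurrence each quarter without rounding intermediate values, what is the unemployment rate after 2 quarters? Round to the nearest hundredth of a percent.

With a fixed labor force, u_{t+1} = u_t + s·(1−u_t) − f·u_t = u_t·(1−s−f) + s.
Here 1−s−f = 0.723 and s = 0.008.
u_1 = 0.012000 × 0.723 + 0.008 = 0.016676.
u_2 = 0.016676 × 0.723 + 0.008 = 0.020057.

Unemployment rate after two quarters ≈ 2.01%.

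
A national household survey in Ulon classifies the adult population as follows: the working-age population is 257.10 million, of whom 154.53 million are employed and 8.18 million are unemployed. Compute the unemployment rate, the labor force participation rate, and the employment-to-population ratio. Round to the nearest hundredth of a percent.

Unemployment rate ≈ 5.03%; labor force participation rate ≈ 63.29%; employment-population ratio ≈ 60.11%.

Labor force = employed + unemployed = 154.53 + 8.18 = 162.71 million.
Unemployment rate = 8.18 / 162.71 = 5.03%.
Labor force participation rate = 162.71 / 257.10 = 63.29%.
Employment-population ratio = 154.53 / 257.10 = 60.11%.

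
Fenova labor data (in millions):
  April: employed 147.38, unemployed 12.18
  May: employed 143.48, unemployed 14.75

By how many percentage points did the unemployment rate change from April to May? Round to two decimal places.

April: labor force = 147.38 + 12.18 = 159.56; u = 12.18/159.56 = 7.63%.
May: labor force = 143.48 + 14.75 = 158.23; u = 14.75/158.23 = 9.32%.
Change = 9.32% − 7.63% = +1.69 pp.

The unemployment rate changed by +1.69 percentage points.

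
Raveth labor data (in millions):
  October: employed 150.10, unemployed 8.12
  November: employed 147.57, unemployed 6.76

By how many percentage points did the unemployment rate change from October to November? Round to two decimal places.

October: labor force = 150.10 + 8.12 = 158.22; u = 8.12/158.22 = 5.13%.
November: labor force = 147.57 + 6.76 = 154.33; u = 6.76/154.33 = 4.38%.
Change = 4.38% − 5.13% = −0.75 pp.

The unemployment rate changed by −0.75 percentage points.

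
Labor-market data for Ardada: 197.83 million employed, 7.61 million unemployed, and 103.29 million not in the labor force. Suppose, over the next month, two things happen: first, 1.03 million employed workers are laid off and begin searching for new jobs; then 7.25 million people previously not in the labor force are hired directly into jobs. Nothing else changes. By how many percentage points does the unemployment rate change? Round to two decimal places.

Initially, labor force = 197.83 + 7.61 = 205.44 million, so u = 7.61/205.44 = 3.70%.
After the first change, employed falls and unemployed rises by 1.03; labor force unchanged → E = 196.80, U = 8.64, labor force = 205.44 million.
After the second change, employed and labor force both rise by 7.25; unemployed unchanged → E = 204.05, U = 8.64, labor force = 212.69 million.
New unemployment rate = 8.64 / 212.69 = 4.06%.
Change = 4.06% − 3.70% = +0.36 percentage points.

The unemployment rate changes by +0.36 percentage points.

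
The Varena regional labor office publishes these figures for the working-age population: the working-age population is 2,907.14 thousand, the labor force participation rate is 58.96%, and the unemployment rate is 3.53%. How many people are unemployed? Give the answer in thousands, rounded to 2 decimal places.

Labor force = 0.5896 × 2,907.14 = 1,714.05 thousand.
Unemployed = 0.0353 × 1,714.05 ≈ 60.51 thousand.

About 60.51 thousand are unemployed.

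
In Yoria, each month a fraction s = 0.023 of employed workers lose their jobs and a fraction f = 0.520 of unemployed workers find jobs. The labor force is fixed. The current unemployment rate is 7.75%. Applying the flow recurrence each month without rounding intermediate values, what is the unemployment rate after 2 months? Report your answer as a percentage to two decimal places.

With a fixed labor force, u_{t+1} = u_t + s·(1−u_t) − f·u_t = u_t·(1−s−f) + s.
Here 1−s−f = 0.457 and s = 0.023.
u_1 = 0.077500 × 0.457 + 0.023 = 0.058418.
u_2 = 0.058418 × 0.457 + 0.023 = 0.049697.

Unemployment rate after two months ≈ 4.97%.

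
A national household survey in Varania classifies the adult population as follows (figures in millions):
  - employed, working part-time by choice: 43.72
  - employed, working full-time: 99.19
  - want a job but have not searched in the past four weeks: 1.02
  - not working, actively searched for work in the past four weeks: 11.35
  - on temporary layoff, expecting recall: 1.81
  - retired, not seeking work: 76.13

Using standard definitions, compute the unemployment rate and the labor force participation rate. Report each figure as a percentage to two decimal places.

Employed = 43.72 + 99.19 = 142.91 million.
Unemployed = 11.35 + 1.81 = 13.16 million (jobless and actively searching, or on temporary layoff).
Labor force = 142.91 + 13.16 = 156.07 million.
Not in labor force = 1.02 + 76.13 = 77.15 million (those not working and not actively searching are outside the labor force — including those who want a job but have given up searching).
Civilian working-age population = 156.07 + 77.15 = 233.22 million.
Unemployment rate = 13.16 / 156.07 = 8.43%.
Labor force participation rate = 156.07 / 233.22 = 66.92%.

Unemployment rate ≈ 8.43%; labor force participation rate ≈ 66.92%.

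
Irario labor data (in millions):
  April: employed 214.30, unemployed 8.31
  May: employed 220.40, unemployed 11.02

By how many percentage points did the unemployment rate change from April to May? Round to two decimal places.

April: labor force = 214.30 + 8.31 = 222.61; u = 8.31/222.61 = 3.73%.
May: labor force = 220.40 + 11.02 = 231.42; u = 11.02/231.42 = 4.76%.
Change = 4.76% − 3.73% = +1.03 pp.

The unemployment rate changed by +1.03 percentage points.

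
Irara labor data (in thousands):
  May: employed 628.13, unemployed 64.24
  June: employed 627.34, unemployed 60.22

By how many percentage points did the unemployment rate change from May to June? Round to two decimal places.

The unemployment rate changed by −0.52 percentage points.

May: labor force = 628.13 + 64.24 = 692.37; u = 64.24/692.37 = 9.28%.
June: labor force = 627.34 + 60.22 = 687.56; u = 60.22/687.56 = 8.76%.
Change = 8.76% − 9.28% = −0.52 pp.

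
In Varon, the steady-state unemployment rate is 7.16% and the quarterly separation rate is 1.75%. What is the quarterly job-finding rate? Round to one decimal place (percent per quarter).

From u* = s/(s+f): f = s·(1−u)/u.
f = 1.75 × (1 − 0.0716) / 0.0716 = 1.6247 / 0.0716 ≈ 22.7% per quarter.

Job-finding rate ≈ 22.7% per quarter.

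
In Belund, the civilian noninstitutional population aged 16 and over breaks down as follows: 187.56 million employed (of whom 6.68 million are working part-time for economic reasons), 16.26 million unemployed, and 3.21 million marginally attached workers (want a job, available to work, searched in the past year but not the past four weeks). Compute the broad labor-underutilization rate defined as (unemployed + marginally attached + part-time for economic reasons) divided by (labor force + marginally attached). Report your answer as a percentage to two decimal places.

Broad underutilization rate ≈ 12.63%.

Labor force = 187.56 + 16.26 = 203.82 million.
Numerator = 16.26 + 3.21 + 6.68 = 26.15 million.
Denominator = 203.82 + 3.21 = 207.03 million.
Broad rate = 26.15 / 207.03 = 12.63%.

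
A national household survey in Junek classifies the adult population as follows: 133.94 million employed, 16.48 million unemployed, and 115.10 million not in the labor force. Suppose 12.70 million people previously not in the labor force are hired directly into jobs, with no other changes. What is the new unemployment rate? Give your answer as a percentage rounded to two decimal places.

Initially, labor force = 133.94 + 16.48 = 150.42 million, so u = 16.48/150.42 = 10.96%.
After the change, employed and labor force both rise by 12.70; unemployed unchanged → E = 146.64, U = 16.48, labor force = 163.12 million.
New unemployment rate = 16.48 / 163.12 = 10.10%.

New unemployment rate ≈ 10.10%.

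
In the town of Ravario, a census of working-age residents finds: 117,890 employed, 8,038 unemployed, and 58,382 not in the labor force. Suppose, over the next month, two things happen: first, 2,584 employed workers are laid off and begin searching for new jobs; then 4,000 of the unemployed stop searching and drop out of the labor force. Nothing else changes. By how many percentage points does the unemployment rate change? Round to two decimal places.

Initially, labor force = 117,890 + 8,038 = 125,928, so u = 8,038/125,928 = 6.38%.
After the first change, employed falls and unemployed rises by 2,584; labor force unchanged → E = 115,306, U = 10,622, labor force = 125,928.
After the second change, unemployed and labor force both fall by 4,000 → E = 115,306, U = 6,622, labor force = 121,928.
New unemployment rate = 6,622 / 121,928 = 5.43%.
Change = 5.43% − 6.38% = −0.95 percentage points.

The unemployment rate changes by −0.95 percentage points.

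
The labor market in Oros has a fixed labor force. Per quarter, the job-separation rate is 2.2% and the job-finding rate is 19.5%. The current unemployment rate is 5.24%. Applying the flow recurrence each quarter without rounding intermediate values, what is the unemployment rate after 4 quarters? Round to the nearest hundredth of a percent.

Unemployment rate after four quarters ≈ 8.30%.

With a fixed labor force, u_{t+1} = u_t + s·(1−u_t) − f·u_t = u_t·(1−s−f) + s.
Here 1−s−f = 0.783 and s = 0.022.
u_1 = 0.052400 × 0.783 + 0.022 = 0.063029.
u_2 = 0.063029 × 0.783 + 0.022 = 0.071352.
u_3 = 0.071352 × 0.783 + 0.022 = 0.077869.
u_4 = 0.077869 × 0.783 + 0.022 = 0.082971.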